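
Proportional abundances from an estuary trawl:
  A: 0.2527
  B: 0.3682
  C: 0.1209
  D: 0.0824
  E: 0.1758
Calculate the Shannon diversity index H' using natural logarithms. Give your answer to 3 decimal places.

Each pᵢ ln pᵢ term (working shown to 5 dp, full precision carried): 0.2527×(-1.37555)=-0.34760, 0.3682×(-0.99913)=-0.36788, 0.1209×(-2.11279)=-0.25544, 0.0824×(-2.49617)=-0.20568, 0.1758×(-1.73841)=-0.30561.
Sum = -1.48221, so H' = 1.482.

1.482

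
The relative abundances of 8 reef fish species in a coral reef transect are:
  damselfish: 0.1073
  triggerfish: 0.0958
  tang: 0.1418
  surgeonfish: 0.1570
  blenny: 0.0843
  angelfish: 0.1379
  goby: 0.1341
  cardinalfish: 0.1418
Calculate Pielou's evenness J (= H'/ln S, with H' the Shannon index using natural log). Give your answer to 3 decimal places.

H' = −Σ pᵢ ln pᵢ = −((-0.23951) + (-0.22470) + (-0.27698) + (-0.29069) + (-0.20851) + (-0.27321) + (-0.26943) + (-0.27698)) = 2.06001 (working shown to 5 dp, full precision carried).
With S = 8 species, ln S = 2.07944, so J = 2.06001/2.07944 = 0.99065, i.e. 0.991 to 3 decimal places.

0.991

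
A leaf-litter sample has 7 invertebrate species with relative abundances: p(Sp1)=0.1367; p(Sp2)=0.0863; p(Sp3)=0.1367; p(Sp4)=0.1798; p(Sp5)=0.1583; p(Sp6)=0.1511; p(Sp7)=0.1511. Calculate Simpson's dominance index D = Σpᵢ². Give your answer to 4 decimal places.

D = 0.1367² + 0.0863² + 0.1367² + 0.1798² + 0.1583² + 0.1511² + 0.1511² = 0.018687 + 0.007448 + 0.018687 + 0.032328 + 0.025059 + 0.022831 + 0.022831 = 0.147871 (working shown to 6 dp, full precision carried).
To 4 decimal places, D = 0.1479.

0.1479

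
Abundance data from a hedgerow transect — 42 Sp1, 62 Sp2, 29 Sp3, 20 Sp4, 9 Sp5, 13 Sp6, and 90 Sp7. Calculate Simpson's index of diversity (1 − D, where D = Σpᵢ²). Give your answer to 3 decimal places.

Total N = 42+62+29+20+9+13+90 = 265, so the proportions are 0.15849, 0.23396, 0.10943, 0.07547, 0.03396, 0.04906, 0.33962 (working shown to 5 dp, full precision carried).
D = 0.15849² + 0.23396² + 0.10943² + 0.07547² + 0.03396² + 0.04906² + 0.33962² = 0.02512 + 0.05474 + 0.01198 + 0.00570 + 0.00115 + 0.00241 + 0.11534 = 0.21643.
So 1 − D = 0.78357, i.e. 0.784 to 3 decimal places.

0.784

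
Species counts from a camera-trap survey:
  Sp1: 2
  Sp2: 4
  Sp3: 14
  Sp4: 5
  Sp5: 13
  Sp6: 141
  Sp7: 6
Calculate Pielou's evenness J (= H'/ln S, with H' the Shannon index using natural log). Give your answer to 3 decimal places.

0.478

Total N = 2+4+14+5+13+141+6 = 185, so the proportions are 0.01081, 0.02162, 0.07568, 0.02703, 0.07027, 0.76216, 0.03243 (working shown to 5 dp, full precision carried).
H' = −Σ pᵢ ln pᵢ = −((-0.04894) + (-0.08290) + (-0.19534) + (-0.09759) + (-0.18660) + (-0.20700) + (-0.11120)) = 0.92957.
With S = 7 species, ln S = 1.94591, so J = 0.92957/1.94591 = 0.47770, i.e. 0.478 to 3 decimal places.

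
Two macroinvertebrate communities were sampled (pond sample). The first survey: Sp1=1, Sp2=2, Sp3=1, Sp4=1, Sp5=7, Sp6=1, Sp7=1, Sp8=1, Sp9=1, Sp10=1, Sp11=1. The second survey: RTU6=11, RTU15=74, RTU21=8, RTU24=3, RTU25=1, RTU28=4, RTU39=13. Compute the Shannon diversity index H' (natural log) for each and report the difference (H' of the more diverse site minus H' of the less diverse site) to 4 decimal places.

The first survey: N=18, proportions 0.0555556, 0.1111111, 0.0555556, 0.0555556, 0.3888889, 0.0555556, 0.0555556, 0.0555556, 0.0555556, 0.0555556, 0.0555556, giving H' = 2.0566126 (working shown to 7 dp, full precision carried).
The second survey: N=114, proportions 0.0964912, 0.6491228, 0.0701754, 0.0263158, 0.0087719, 0.0350877, 0.1140351, giving H' = 1.1949831.
Difference = |2.0566126 − 1.1949831| = 0.8616295, i.e. 0.8616 to 4 decimal places.

0.8616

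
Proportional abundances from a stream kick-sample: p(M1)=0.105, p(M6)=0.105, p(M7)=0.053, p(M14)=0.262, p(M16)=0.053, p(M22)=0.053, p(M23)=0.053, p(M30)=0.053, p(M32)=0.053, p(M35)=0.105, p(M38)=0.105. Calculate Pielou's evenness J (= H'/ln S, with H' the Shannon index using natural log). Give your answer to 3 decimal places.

0.931

H' = −Σ pᵢ ln pᵢ = −((-0.23665) + (-0.23665) + (-0.15569) + (-0.35093) + (-0.15569) + (-0.15569) + (-0.15569) + (-0.15569) + (-0.15569) + (-0.23665) + (-0.23665)) = 2.23163 (working shown to 5 dp, full precision carried).
With S = 11 species, ln S = 2.39790, so J = 2.23163/2.39790 = 0.93066, i.e. 0.931 to 3 decimal places.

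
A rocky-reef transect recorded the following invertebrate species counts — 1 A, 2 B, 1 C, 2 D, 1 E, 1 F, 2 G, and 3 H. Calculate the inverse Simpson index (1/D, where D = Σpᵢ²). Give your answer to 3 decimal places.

Total N = 1+2+1+2+1+1+2+3 = 13, so the proportions are 0.0769231, 0.1538462, 0.0769231, 0.1538462, 0.0769231, 0.0769231, 0.1538462, 0.2307692 (working shown to 7 dp, full precision carried).
D = 0.0769231² + 0.1538462² + 0.0769231² + 0.1538462² + 0.0769231² + 0.0769231² + 0.1538462² + 0.2307692² = 0.0059172 + 0.0236686 + 0.0059172 + 0.0236686 + 0.0059172 + 0.0059172 + 0.0236686 + 0.0532544 = 0.1479290.
So 1/D = 6.76000, i.e. 6.760 to 3 decimal places.

6.760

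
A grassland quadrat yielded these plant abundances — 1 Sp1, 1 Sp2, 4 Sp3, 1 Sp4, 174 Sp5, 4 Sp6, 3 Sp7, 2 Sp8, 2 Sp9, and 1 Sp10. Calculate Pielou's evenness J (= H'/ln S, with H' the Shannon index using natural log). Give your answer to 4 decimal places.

Total N = 1+1+4+1+174+4+3+2+2+1 = 193, so the proportions are 0.005181, 0.005181, 0.020725, 0.005181, 0.901554, 0.020725, 0.015544, 0.010363, 0.010363, 0.005181 (working shown to 6 dp, full precision carried).
H' = −Σ pᵢ ln pᵢ = −((-0.027268) + (-0.027268) + (-0.080340) + (-0.027268) + (-0.093432) + (-0.080340) + (-0.064727) + (-0.047353) + (-0.047353) + (-0.027268)) = 0.522616.
With S = 10 species, ln S = 2.302585, so J = 0.522616/2.302585 = 0.226969, i.e. 0.2270 to 4 decimal places.

0.2270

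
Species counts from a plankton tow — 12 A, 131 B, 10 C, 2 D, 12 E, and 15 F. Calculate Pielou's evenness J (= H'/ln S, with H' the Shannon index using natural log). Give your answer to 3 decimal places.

0.564

Total N = 12+131+10+2+12+15 = 182, so the proportions are 0.06593, 0.71978, 0.05495, 0.01099, 0.06593, 0.08242 (working shown to 5 dp, full precision carried).
H' = −Σ pᵢ ln pᵢ = −((-0.17928) + (-0.23667) + (-0.15942) + (-0.04957) + (-0.17928) + (-0.20571)) = 1.00993.
With S = 6 species, ln S = 1.79176, so J = 1.00993/1.79176 = 0.56365, i.e. 0.564 to 3 decimal places.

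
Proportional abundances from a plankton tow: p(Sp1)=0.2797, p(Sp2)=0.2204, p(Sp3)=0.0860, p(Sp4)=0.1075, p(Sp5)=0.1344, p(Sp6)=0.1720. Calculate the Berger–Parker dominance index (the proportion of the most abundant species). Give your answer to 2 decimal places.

0.28

The largest proportion is 0.2797, i.e. d = 0.28 to 2 decimal places.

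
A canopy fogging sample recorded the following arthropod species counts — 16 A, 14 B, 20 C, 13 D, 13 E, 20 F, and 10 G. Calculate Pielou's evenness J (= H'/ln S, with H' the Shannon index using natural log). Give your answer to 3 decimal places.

Total N = 16+14+20+13+13+20+10 = 106, so the proportions are 0.15094, 0.13208, 0.18868, 0.12264, 0.12264, 0.18868, 0.09434 (working shown to 5 dp, full precision carried).
H' = −Σ pᵢ ln pᵢ = −((-0.28541) + (-0.26737) + (-0.31466) + (-0.25736) + (-0.25736) + (-0.31466) + (-0.22272)) = 1.91955.
With S = 7 species, ln S = 1.94591, so J = 1.91955/1.94591 = 0.98645, i.e. 0.986 to 3 decimal places.

0.986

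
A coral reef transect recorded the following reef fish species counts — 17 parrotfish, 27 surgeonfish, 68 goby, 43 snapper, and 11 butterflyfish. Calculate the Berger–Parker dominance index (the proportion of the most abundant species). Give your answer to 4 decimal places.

Total N = 17+27+68+43+11 = 166, so the proportions are 0.10241, 0.162651, 0.409639, 0.259036, 0.066265 (working shown to 6 dp, full precision carried).
The largest proportion is 0.409639, i.e. d = 0.4096 to 4 decimal places.

0.4096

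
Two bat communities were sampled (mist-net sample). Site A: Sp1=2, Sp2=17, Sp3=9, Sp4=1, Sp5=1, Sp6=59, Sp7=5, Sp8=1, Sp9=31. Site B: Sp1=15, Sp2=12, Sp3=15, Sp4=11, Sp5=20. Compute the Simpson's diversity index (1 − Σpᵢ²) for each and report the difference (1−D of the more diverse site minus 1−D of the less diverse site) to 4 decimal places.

Site A: N=126, proportions 0.015873, 0.134921, 0.071429, 0.007937, 0.007937, 0.468254, 0.039683, 0.007937, 0.246032, giving 1−D = 0.694885 (working shown to 6 dp, full precision carried).
Site B: N=73, proportions 0.205479, 0.164384, 0.205479, 0.150685, 0.273973, giving 1−D = 0.790767.
Difference = |0.694885 − 0.790767| = 0.095882, i.e. 0.0959 to 4 decimal places.

0.0959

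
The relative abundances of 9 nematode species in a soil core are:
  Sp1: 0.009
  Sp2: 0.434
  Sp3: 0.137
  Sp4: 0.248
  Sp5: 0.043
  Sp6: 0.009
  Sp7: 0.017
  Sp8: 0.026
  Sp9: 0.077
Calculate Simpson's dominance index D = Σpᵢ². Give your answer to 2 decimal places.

0.28

D = 0.009² + 0.434² + 0.137² + 0.248² + 0.043² + 0.009² + 0.017² + 0.026² + 0.077² = 0.0001 + 0.1884 + 0.0188 + 0.0615 + 0.0018 + 0.0001 + 0.0003 + 0.0007 + 0.0059 = 0.2775 (working shown to 4 dp, full precision carried).
To 2 decimal places, D = 0.28.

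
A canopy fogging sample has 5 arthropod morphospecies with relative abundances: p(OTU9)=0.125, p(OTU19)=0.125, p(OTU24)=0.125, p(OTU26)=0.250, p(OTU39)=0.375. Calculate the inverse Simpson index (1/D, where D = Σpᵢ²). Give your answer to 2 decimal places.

D = 0.125² + 0.125² + 0.125² + 0.25² + 0.375² = 0.015625 + 0.015625 + 0.015625 + 0.062500 + 0.140625 = 0.250000 (working shown to 6 dp, full precision carried).
So 1/D = 4.0000, i.e. 4.00 to 2 decimal places.

4.00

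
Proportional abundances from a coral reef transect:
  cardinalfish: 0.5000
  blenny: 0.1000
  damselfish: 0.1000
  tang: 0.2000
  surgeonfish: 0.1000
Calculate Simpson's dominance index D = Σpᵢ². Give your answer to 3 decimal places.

0.320

D = 0.5² + 0.1² + 0.1² + 0.2² + 0.1² = 0.25000 + 0.01000 + 0.01000 + 0.04000 + 0.01000 = 0.32000 (working shown to 5 dp, full precision carried).
To 3 decimal places, D = 0.320.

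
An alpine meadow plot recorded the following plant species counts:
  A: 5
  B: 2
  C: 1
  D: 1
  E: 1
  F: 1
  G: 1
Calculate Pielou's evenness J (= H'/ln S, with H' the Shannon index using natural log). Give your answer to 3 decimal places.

0.873

Total N = 5+2+1+1+1+1+1 = 12, so the proportions are 0.41667, 0.16667, 0.08333, 0.08333, 0.08333, 0.08333, 0.08333 (working shown to 5 dp, full precision carried).
H' = −Σ pᵢ ln pᵢ = −((-0.36478) + (-0.29863) + (-0.20708) + (-0.20708) + (-0.20708) + (-0.20708) + (-0.20708)) = 1.69878.
With S = 7 species, ln S = 1.94591, so J = 1.69878/1.94591 = 0.87300, i.e. 0.873 to 3 decimal places.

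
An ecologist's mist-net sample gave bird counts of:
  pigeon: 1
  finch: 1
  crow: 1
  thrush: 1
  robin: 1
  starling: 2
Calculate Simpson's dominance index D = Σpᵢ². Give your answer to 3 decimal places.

Total N = 1+1+1+1+1+2 = 7, so the proportions are 0.14286, 0.14286, 0.14286, 0.14286, 0.14286, 0.28571 (working shown to 5 dp, full precision carried).
D = 0.14286² + 0.14286² + 0.14286² + 0.14286² + 0.14286² + 0.28571² = 0.02041 + 0.02041 + 0.02041 + 0.02041 + 0.02041 + 0.08163 = 0.18367.
To 3 decimal places, D = 0.184.

0.184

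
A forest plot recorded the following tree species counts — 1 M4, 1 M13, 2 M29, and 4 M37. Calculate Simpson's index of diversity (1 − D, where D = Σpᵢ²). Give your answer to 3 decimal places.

Total N = 1+1+2+4 = 8, so the proportions are 0.125, 0.125, 0.25, 0.5 (working shown to 5 dp, full precision carried).
D = 0.125² + 0.125² + 0.25² + 0.5² = 0.01562 + 0.01562 + 0.06250 + 0.25000 = 0.34375.
So 1 − D = 0.65625, i.e. 0.656 to 3 decimal places.

0.656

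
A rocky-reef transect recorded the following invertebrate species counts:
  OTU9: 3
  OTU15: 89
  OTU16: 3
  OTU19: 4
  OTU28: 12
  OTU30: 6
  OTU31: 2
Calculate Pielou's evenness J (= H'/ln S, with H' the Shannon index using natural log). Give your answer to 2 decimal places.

0.50

Total N = 3+89+3+4+12+6+2 = 119, so the proportions are 0.0252, 0.7479, 0.0252, 0.0336, 0.1008, 0.0504, 0.0168 (working shown to 4 dp, full precision carried).
H' = −Σ pᵢ ln pᵢ = −((-0.0928) + (-0.2173) + (-0.0928) + (-0.1140) + (-0.2313) + (-0.1506) + (-0.0687)) = 0.9675.
With S = 7 species, ln S = 1.9459, so J = 0.9675/1.9459 = 0.4972, i.e. 0.50 to 2 decimal places.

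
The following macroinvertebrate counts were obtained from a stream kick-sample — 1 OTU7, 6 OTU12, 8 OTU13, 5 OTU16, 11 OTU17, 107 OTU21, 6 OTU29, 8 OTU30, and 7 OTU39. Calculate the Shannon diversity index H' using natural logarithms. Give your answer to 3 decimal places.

1.278

Total N = 1+6+8+5+11+107+6+8+7 = 159, so the proportions are 0.00629, 0.03774, 0.05031, 0.03145, 0.06918, 0.67296, 0.03774, 0.05031, 0.04403 (working shown to 5 dp, full precision carried).
Each pᵢ ln pᵢ term: 0.00629×(-5.06890)=-0.03188, 0.03774×(-3.27714)=-0.12367, 0.05031×(-2.98946)=-0.15041, 0.03145×(-3.45947)=-0.10879, 0.06918×(-2.67101)=-0.18479, 0.67296×(-0.39608)=-0.26654, 0.03774×(-3.27714)=-0.12367, 0.05031×(-2.98946)=-0.15041, 0.04403×(-3.12299)=-0.13749.
Sum = -1.27764, so H' = 1.278.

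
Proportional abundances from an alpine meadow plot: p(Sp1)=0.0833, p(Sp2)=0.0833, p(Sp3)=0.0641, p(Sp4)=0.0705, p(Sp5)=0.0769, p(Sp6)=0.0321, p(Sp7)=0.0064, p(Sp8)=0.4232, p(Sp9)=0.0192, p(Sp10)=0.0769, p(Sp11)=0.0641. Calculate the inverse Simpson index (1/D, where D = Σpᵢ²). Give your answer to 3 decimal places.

D = 0.0833² + 0.0833² + 0.0641² + 0.0705² + 0.0769² + 0.0321² + 0.0064² + 0.4232² + 0.0192² + 0.0769² + 0.0641² = 0.0069389 + 0.0069389 + 0.0041088 + 0.0049702 + 0.0059136 + 0.0010304 + 0.0000410 + 0.1790982 + 0.0003686 + 0.0059136 + 0.0041088 = 0.2194311 (working shown to 7 dp, full precision carried).
So 1/D = 4.55724, i.e. 4.557 to 3 decimal places.

4.557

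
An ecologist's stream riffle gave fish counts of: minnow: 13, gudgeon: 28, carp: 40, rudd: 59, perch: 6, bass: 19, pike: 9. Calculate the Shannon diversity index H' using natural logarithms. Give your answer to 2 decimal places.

1.70

Total N = 13+28+40+59+6+19+9 = 174, so the proportions are 0.0747, 0.1609, 0.2299, 0.3391, 0.0345, 0.1092, 0.0517 (working shown to 4 dp, full precision carried).
Each pᵢ ln pᵢ term: 0.0747×(-2.5941)=-0.1938, 0.1609×(-1.8269)=-0.2940, 0.2299×(-1.4702)=-0.3380, 0.3391×(-1.0815)=-0.3667, 0.0345×(-3.3673)=-0.1161, 0.1092×(-2.2146)=-0.2418, 0.0517×(-2.9618)=-0.1532.
Sum = -1.7036, so H' = 1.70.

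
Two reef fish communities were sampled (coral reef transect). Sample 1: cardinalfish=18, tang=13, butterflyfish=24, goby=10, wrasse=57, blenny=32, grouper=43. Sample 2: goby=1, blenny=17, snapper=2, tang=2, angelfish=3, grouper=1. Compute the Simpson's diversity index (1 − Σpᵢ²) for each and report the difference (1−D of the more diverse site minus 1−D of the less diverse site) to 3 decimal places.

Sample 1: N=197, proportions 0.09137, 0.06599, 0.12183, 0.05076, 0.28934, 0.16244, 0.21827, giving 1−D = 0.81213 (working shown to 5 dp, full precision carried).
Sample 2: N=26, proportions 0.03846, 0.65385, 0.07692, 0.07692, 0.11538, 0.03846, giving 1−D = 0.54438.
Difference = |0.81213 − 0.54438| = 0.26775, i.e. 0.268 to 3 decimal places.

0.268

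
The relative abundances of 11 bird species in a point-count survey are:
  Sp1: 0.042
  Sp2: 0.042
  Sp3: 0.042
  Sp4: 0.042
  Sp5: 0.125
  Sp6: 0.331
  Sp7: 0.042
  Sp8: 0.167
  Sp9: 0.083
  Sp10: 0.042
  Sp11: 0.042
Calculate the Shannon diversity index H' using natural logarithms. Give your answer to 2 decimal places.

2.06

Each pᵢ ln pᵢ term (working shown to 4 dp, full precision carried): 0.042×(-3.1701)=-0.1331, 0.042×(-3.1701)=-0.1331, 0.042×(-3.1701)=-0.1331, 0.042×(-3.1701)=-0.1331, 0.125×(-2.0794)=-0.2599, 0.331×(-1.1056)=-0.3660, 0.042×(-3.1701)=-0.1331, 0.167×(-1.7898)=-0.2989, 0.083×(-2.4889)=-0.2066, 0.042×(-3.1701)=-0.1331, 0.042×(-3.1701)=-0.1331.
Sum = -2.0634, so H' = 2.06.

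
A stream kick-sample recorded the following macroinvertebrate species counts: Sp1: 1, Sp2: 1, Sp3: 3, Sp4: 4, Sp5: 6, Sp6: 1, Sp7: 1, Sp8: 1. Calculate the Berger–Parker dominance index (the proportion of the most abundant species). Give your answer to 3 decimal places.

Total N = 1+1+3+4+6+1+1+1 = 18, so the proportions are 0.05556, 0.05556, 0.16667, 0.22222, 0.33333, 0.05556, 0.05556, 0.05556 (working shown to 5 dp, full precision carried).
The largest proportion is 0.33333, i.e. d = 0.333 to 3 decimal places.

0.333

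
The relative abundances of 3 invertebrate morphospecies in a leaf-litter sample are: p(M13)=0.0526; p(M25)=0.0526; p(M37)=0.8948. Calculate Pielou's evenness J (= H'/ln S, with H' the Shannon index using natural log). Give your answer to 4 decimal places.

H' = −Σ pᵢ ln pᵢ = −((-0.154909) + (-0.154909) + (-0.099462)) = 0.409280 (working shown to 6 dp, full precision carried).
With S = 3 species, ln S = 1.098612, so J = 0.409280/1.098612 = 0.372542, i.e. 0.3725 to 4 decimal places.

0.3725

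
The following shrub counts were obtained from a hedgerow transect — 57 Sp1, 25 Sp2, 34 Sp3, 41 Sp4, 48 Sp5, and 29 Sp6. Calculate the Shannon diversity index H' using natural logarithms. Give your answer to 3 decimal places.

1.752

Total N = 57+25+34+41+48+29 = 234, so the proportions are 0.24359, 0.10684, 0.1453, 0.17521, 0.20513, 0.12393 (working shown to 5 dp, full precision carried).
Each pᵢ ln pᵢ term: 0.24359×(-1.41227)=-0.34401, 0.10684×(-2.23645)=-0.23894, 0.1453×(-1.92896)=-0.28028, 0.17521×(-1.74175)=-0.30518, 0.20513×(-1.58412)=-0.32495, 0.12393×(-2.08803)=-0.25877.
Sum = -1.75213, so H' = 1.752.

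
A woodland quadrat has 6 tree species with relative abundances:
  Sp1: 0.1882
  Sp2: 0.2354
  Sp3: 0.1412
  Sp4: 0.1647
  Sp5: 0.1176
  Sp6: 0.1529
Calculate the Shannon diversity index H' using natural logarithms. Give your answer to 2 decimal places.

1.77

Each pᵢ ln pᵢ term (working shown to 4 dp, full precision carried): 0.1882×(-1.6703)=-0.3143, 0.2354×(-1.4465)=-0.3405, 0.1412×(-1.9576)=-0.2764, 0.1647×(-1.8036)=-0.2971, 0.1176×(-2.1405)=-0.2517, 0.1529×(-1.8780)=-0.2871.
Sum = -1.7672, so H' = 1.77.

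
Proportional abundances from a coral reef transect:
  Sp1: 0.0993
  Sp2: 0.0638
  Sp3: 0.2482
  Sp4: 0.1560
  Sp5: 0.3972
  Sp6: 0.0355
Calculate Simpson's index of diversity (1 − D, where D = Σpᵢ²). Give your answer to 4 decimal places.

0.7411

D = 0.0993² + 0.0638² + 0.2482² + 0.156² + 0.3972² + 0.0355² = 0.009860 + 0.004070 + 0.061603 + 0.024336 + 0.157768 + 0.001260 = 0.258898 (working shown to 6 dp, full precision carried).
So 1 − D = 0.741102, i.e. 0.7411 to 4 decimal places.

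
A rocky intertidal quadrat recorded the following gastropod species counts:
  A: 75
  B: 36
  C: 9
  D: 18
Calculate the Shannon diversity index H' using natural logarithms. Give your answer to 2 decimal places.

Total N = 75+36+9+18 = 138, so the proportions are 0.5435, 0.2609, 0.0652, 0.1304 (working shown to 4 dp, full precision carried).
Each pᵢ ln pᵢ term: 0.5435×(-0.6098)=-0.3314, 0.2609×(-1.3437)=-0.3505, 0.0652×(-2.7300)=-0.1780, 0.1304×(-2.0369)=-0.2657.
Sum = -1.1257, so H' = 1.13.

1.13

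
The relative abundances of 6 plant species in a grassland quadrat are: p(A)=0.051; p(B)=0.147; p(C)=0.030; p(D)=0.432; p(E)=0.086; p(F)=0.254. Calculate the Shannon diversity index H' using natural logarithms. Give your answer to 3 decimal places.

Each pᵢ ln pᵢ term (working shown to 5 dp, full precision carried): 0.051×(-2.97593)=-0.15177, 0.147×(-1.91732)=-0.28185, 0.03×(-3.50656)=-0.10520, 0.432×(-0.83933)=-0.36259, 0.086×(-2.45341)=-0.21099, 0.254×(-1.37042)=-0.34809.
Sum = -1.46049, so H' = 1.460.

1.460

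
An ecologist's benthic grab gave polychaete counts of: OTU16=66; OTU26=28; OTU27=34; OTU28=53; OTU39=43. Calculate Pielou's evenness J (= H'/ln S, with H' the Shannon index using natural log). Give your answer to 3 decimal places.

Total N = 66+28+34+53+43 = 224, so the proportions are 0.29464, 0.125, 0.15179, 0.23661, 0.19196 (working shown to 5 dp, full precision carried).
H' = −Σ pᵢ ln pᵢ = −((-0.36005) + (-0.25993) + (-0.28616) + (-0.34103) + (-0.31683)) = 1.56400.
With S = 5 species, ln S = 1.60944, so J = 1.56400/1.60944 = 0.97177, i.e. 0.972 to 3 decimal places.

0.972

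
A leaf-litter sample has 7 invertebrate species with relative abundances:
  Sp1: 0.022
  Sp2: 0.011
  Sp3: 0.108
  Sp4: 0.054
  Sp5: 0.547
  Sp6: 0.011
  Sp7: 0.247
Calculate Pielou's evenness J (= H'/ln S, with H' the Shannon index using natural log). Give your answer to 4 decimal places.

H' = −Σ pᵢ ln pᵢ = −((-0.0839677) + (-0.0496085) + (-0.2403674) + (-0.1576136) + (-0.3300086) + (-0.0496085) + (-0.3453966)) = 1.2565709 (working shown to 7 dp, full precision carried).
With S = 7 species, ln S = 1.9459101, so J = 1.2565709/1.9459101 = 0.6457497, i.e. 0.6457 to 4 decimal places.

0.6457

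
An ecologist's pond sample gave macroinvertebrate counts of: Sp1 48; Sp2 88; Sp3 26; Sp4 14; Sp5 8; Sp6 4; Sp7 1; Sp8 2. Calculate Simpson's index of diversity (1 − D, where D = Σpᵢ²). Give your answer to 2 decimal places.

0.70

Total N = 48+88+26+14+8+4+1+2 = 191, so the proportions are 0.2513, 0.4607, 0.1361, 0.0733, 0.0419, 0.0209, 0.0052, 0.0105 (working shown to 4 dp, full precision carried).
D = 0.2513² + 0.4607² + 0.1361² + 0.0733² + 0.0419² + 0.0209² + 0.0052² + 0.0105² = 0.0632 + 0.2123 + 0.0185 + 0.0054 + 0.0018 + 0.0004 + 0.0000 + 0.0001 = 0.3017.
So 1 − D = 0.6983, i.e. 0.70 to 2 decimal places.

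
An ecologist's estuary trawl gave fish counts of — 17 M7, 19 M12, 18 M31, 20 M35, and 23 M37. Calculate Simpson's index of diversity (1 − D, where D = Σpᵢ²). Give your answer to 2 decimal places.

0.80

Total N = 17+19+18+20+23 = 97, so the proportions are 0.1753, 0.1959, 0.1856, 0.2062, 0.2371 (working shown to 4 dp, full precision carried).
D = 0.1753² + 0.1959² + 0.1856² + 0.2062² + 0.2371² = 0.0307 + 0.0384 + 0.0344 + 0.0425 + 0.0562 = 0.2023.
So 1 − D = 0.7977, i.e. 0.80 to 2 decimal places.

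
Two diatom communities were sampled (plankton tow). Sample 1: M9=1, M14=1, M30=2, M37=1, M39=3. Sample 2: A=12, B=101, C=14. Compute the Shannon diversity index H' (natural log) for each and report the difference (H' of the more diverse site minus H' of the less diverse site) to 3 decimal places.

0.846

Sample 1: N=8, proportions 0.125, 0.125, 0.25, 0.125, 0.375, giving H' = 1.494175 (working shown to 6 dp, full precision carried).
Sample 2: N=127, proportions 0.094488, 0.795276, 0.110236, giving H' = 0.648180.
Difference = |1.494175 − 0.648180| = 0.845995, i.e. 0.846 to 3 decimal places.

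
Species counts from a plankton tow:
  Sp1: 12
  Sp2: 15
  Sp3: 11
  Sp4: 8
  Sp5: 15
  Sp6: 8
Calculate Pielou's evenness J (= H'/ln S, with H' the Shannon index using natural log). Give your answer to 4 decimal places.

0.9823

Total N = 12+15+11+8+15+8 = 69, so the proportions are 0.173913, 0.217391, 0.15942, 0.115942, 0.217391, 0.115942 (working shown to 6 dp, full precision carried).
H' = −Σ pᵢ ln pᵢ = −((-0.304209) + (-0.331751) + (-0.292729) + (-0.249816) + (-0.331751) + (-0.249816)) = 1.760073.
With S = 6 species, ln S = 1.791759, so J = 1.760073/1.791759 = 0.982316, i.e. 0.9823 to 4 decimal places.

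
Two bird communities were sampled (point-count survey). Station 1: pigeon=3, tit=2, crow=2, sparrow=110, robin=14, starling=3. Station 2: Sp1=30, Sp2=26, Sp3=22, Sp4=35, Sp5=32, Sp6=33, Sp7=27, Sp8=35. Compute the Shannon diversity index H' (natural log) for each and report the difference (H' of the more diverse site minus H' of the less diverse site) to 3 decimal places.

Station 1: N=134, proportions 0.02239, 0.01493, 0.01493, 0.8209, 0.10448, 0.02239, giving H' = 0.69363 (working shown to 5 dp, full precision carried).
Station 2: N=240, proportions 0.125, 0.10833, 0.09167, 0.14583, 0.13333, 0.1375, 0.1125, 0.14583, giving H' = 2.06856.
Difference = |0.69363 − 2.06856| = 1.37493, i.e. 1.375 to 3 decimal places.

1.375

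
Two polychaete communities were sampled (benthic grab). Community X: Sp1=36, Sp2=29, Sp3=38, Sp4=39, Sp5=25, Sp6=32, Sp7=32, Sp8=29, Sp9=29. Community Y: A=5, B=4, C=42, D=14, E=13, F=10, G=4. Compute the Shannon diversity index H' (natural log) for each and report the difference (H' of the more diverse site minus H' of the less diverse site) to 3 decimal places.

0.595

Community X: N=289, proportions 0.12457, 0.10035, 0.13149, 0.13495, 0.08651, 0.11073, 0.11073, 0.10035, 0.10035, giving H' = 2.18772 (working shown to 5 dp, full precision carried).
Community Y: N=92, proportions 0.05435, 0.04348, 0.45652, 0.15217, 0.1413, 0.1087, 0.04348, giving H' = 1.59313.
Difference = |2.18772 − 1.59313| = 0.59459, i.e. 0.595 to 3 decimal places.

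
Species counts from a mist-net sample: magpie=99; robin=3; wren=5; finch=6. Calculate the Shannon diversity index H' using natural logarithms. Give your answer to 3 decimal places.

0.506

Total N = 99+3+5+6 = 113, so the proportions are 0.87611, 0.02655, 0.04425, 0.0531 (working shown to 5 dp, full precision carried).
Each pᵢ ln pᵢ term: 0.87611×(-0.13227)=-0.11588, 0.02655×(-3.62878)=-0.09634, 0.04425×(-3.11795)=-0.13796, 0.0531×(-2.93563)=-0.15587.
Sum = -0.50606, so H' = 0.506.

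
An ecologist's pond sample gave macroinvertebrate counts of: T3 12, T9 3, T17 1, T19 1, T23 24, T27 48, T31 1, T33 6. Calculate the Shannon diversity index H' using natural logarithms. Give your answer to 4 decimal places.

Total N = 12+3+1+1+24+48+1+6 = 96, so the proportions are 0.125, 0.03125, 0.010417, 0.010417, 0.25, 0.5, 0.010417, 0.0625 (working shown to 6 dp, full precision carried).
Each pᵢ ln pᵢ term: 0.125×(-2.079442)=-0.259930, 0.03125×(-3.465736)=-0.108304, 0.010417×(-4.564348)=-0.047545, 0.010417×(-4.564348)=-0.047545, 0.25×(-1.386294)=-0.346574, 0.5×(-0.693147)=-0.346574, 0.010417×(-4.564348)=-0.047545, 0.0625×(-2.772589)=-0.173287.
Sum = -1.377304, so H' = 1.3773.

1.3773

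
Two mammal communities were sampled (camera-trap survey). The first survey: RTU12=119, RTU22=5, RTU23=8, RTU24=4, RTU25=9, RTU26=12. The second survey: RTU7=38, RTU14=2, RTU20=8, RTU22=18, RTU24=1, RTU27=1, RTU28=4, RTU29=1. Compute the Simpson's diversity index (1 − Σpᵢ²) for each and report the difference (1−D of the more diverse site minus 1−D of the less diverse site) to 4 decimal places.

The first survey: N=157, proportions 0.757962, 0.031847, 0.050955, 0.025478, 0.057325, 0.076433, giving 1−D = 0.412106 (working shown to 6 dp, full precision carried).
The second survey: N=73, proportions 0.520548, 0.027397, 0.109589, 0.246575, 0.013699, 0.013699, 0.054795, 0.013699, giving 1−D = 0.651905.
Difference = |0.412106 − 0.651905| = 0.239799, i.e. 0.2398 to 4 decimal places.

0.2398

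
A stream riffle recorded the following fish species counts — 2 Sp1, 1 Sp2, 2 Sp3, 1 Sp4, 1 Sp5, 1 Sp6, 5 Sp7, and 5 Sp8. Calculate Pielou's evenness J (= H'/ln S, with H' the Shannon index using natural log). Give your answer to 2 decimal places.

0.89

Total N = 2+1+2+1+1+1+5+5 = 18, so the proportions are 0.1111, 0.0556, 0.1111, 0.0556, 0.0556, 0.0556, 0.2778, 0.2778 (working shown to 4 dp, full precision carried).
H' = −Σ pᵢ ln pᵢ = −((-0.2441) + (-0.1606) + (-0.2441) + (-0.1606) + (-0.1606) + (-0.1606) + (-0.3558) + (-0.3558)) = 1.8422.
With S = 8 species, ln S = 2.0794, so J = 1.8422/2.0794 = 0.8859, i.e. 0.89 to 2 decimal places.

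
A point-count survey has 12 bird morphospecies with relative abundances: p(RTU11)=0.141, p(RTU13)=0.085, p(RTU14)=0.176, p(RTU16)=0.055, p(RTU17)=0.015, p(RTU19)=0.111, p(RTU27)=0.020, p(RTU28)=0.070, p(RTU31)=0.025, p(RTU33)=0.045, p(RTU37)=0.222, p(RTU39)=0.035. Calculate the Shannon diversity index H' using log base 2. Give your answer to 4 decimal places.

Each pᵢ log₂ pᵢ term (working shown to 6 dp, full precision carried): 0.141×(-2.826233)=-0.398499, 0.085×(-3.556393)=-0.302293, 0.176×(-2.506353)=-0.441118, 0.055×(-4.184425)=-0.230143, 0.015×(-6.058894)=-0.090883, 0.111×(-3.171368)=-0.352022, 0.02×(-5.643856)=-0.112877, 0.07×(-3.836501)=-0.268555, 0.025×(-5.321928)=-0.133048, 0.045×(-4.473931)=-0.201327, 0.222×(-2.171368)=-0.482044, 0.035×(-4.836501)=-0.169278.
Sum = -3.182088, so H' = 3.1821.

3.1821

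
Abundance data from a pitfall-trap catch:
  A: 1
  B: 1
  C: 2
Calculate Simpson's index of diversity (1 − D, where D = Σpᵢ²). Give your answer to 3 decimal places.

0.625

Total N = 1+1+2 = 4, so the proportions are 0.25, 0.25, 0.5 (working shown to 5 dp, full precision carried).
D = 0.25² + 0.25² + 0.5² = 0.06250 + 0.06250 + 0.25000 = 0.37500.
So 1 − D = 0.62500, i.e. 0.625 to 3 decimal places.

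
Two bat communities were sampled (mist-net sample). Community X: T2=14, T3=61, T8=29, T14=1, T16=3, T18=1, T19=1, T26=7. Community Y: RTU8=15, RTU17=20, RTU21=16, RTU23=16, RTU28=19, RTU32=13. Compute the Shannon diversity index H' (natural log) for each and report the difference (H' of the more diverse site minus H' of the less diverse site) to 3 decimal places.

0.458

Community X: N=117, proportions 0.11966, 0.52137, 0.24786, 0.00855, 0.02564, 0.00855, 0.00855, 0.05983, giving H' = 1.32389 (working shown to 5 dp, full precision carried).
Community Y: N=99, proportions 0.15152, 0.20202, 0.16162, 0.16162, 0.19192, 0.13131, giving H' = 1.78151.
Difference = |1.32389 − 1.78151| = 0.45762, i.e. 0.458 to 3 decimal places.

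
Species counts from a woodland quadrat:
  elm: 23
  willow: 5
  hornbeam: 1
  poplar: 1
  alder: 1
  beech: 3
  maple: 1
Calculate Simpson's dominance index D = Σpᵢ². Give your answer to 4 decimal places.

0.4629

Total N = 23+5+1+1+1+3+1 = 35, so the proportions are 0.657143, 0.142857, 0.028571, 0.028571, 0.028571, 0.085714, 0.028571 (working shown to 6 dp, full precision carried).
D = 0.657143² + 0.142857² + 0.028571² + 0.028571² + 0.028571² + 0.085714² + 0.028571² = 0.431837 + 0.020408 + 0.000816 + 0.000816 + 0.000816 + 0.007347 + 0.000816 = 0.462857.
To 4 decimal places, D = 0.4629.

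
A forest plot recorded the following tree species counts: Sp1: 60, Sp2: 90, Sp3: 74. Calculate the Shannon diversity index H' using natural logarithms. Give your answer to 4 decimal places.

1.0851

Total N = 60+90+74 = 224, so the proportions are 0.267857, 0.401786, 0.330357 (working shown to 6 dp, full precision carried).
Each pᵢ ln pᵢ term: 0.267857×(-1.317301)=-0.352849, 0.401786×(-0.911836)=-0.366363, 0.330357×(-1.107581)=-0.365897.
Sum = -1.085109, so H' = 1.0851.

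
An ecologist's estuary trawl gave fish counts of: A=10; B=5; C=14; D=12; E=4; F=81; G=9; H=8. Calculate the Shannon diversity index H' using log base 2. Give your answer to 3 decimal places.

Total N = 10+5+14+12+4+81+9+8 = 143, so the proportions are 0.06993, 0.03497, 0.0979, 0.08392, 0.02797, 0.56643, 0.06294, 0.05594 (working shown to 5 dp, full precision carried).
Each pᵢ log₂ pᵢ term: 0.06993×(-3.83794)=-0.26839, 0.03497×(-4.83794)=-0.16916, 0.0979×(-3.35252)=-0.32822, 0.08392×(-3.57491)=-0.29999, 0.02797×(-5.15987)=-0.14433, 0.56643×(-0.82002)=-0.46449, 0.06294×(-3.98995)=-0.25112, 0.05594×(-4.15987)=-0.23272.
Sum = -2.15841, so H' = 2.158.

2.158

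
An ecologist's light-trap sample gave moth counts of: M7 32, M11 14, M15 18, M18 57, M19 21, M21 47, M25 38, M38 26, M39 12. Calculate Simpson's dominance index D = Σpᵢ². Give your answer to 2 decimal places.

0.14

Total N = 32+14+18+57+21+47+38+26+12 = 265, so the proportions are 0.1208, 0.0528, 0.0679, 0.2151, 0.0792, 0.1774, 0.1434, 0.0981, 0.0453 (working shown to 4 dp, full precision carried).
D = 0.1208² + 0.0528² + 0.0679² + 0.2151² + 0.0792² + 0.1774² + 0.1434² + 0.0981² + 0.0453² = 0.0146 + 0.0028 + 0.0046 + 0.0463 + 0.0063 + 0.0315 + 0.0206 + 0.0096 + 0.0021 = 0.1382.
To 2 decimal places, D = 0.14.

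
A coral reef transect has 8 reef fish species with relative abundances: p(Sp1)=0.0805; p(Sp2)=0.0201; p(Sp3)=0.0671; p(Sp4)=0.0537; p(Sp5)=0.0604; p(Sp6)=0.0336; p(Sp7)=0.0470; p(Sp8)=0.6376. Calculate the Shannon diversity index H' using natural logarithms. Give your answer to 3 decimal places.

Each pᵢ ln pᵢ term (working shown to 5 dp, full precision carried): 0.0805×(-2.51950)=-0.20282, 0.0201×(-3.90704)=-0.07853, 0.0671×(-2.70157)=-0.18128, 0.0537×(-2.92434)=-0.15704, 0.0604×(-2.80677)=-0.16953, 0.0336×(-3.39323)=-0.11401, 0.047×(-3.05761)=-0.14371, 0.6376×(-0.45004)=-0.28695.
Sum = -1.33386, so H' = 1.334.

1.334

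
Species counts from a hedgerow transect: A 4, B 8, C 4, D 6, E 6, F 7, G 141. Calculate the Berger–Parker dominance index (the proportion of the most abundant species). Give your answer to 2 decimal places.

0.80

Total N = 4+8+4+6+6+7+141 = 176, so the proportions are 0.0227, 0.0455, 0.0227, 0.0341, 0.0341, 0.0398, 0.8011 (working shown to 4 dp, full precision carried).
The largest proportion is 0.8011, i.e. d = 0.80 to 2 decimal places.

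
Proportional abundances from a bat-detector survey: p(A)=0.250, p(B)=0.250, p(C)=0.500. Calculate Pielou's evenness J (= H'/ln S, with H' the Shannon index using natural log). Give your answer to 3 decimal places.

0.946

H' = −Σ pᵢ ln pᵢ = −((-0.34657) + (-0.34657) + (-0.34657)) = 1.03972 (working shown to 5 dp, full precision carried).
With S = 3 species, ln S = 1.09861, so J = 1.03972/1.09861 = 0.94639, i.e. 0.946 to 3 decimal places.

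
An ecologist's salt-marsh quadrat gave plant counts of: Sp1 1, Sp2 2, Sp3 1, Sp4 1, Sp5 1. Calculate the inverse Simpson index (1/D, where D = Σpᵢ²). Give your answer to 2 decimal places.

4.50

Total N = 1+2+1+1+1 = 6, so the proportions are 0.166667, 0.333333, 0.166667, 0.166667, 0.166667 (working shown to 6 dp, full precision carried).
D = 0.166667² + 0.333333² + 0.166667² + 0.166667² + 0.166667² = 0.027778 + 0.111111 + 0.027778 + 0.027778 + 0.027778 = 0.222222.
So 1/D = 4.5000, i.e. 4.50 to 2 decimal places.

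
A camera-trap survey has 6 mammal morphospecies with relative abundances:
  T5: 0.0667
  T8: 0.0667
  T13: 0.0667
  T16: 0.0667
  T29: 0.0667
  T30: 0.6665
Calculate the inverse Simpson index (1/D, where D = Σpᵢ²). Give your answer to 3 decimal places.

2.144

D = 0.0667² + 0.0667² + 0.0667² + 0.0667² + 0.0667² + 0.6665² = 0.004449 + 0.004449 + 0.004449 + 0.004449 + 0.004449 + 0.444222 = 0.466467 (working shown to 6 dp, full precision carried).
So 1/D = 2.14378, i.e. 2.144 to 3 decimal places.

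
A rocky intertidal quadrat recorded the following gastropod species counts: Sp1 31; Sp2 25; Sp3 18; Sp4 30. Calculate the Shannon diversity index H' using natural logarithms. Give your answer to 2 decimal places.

1.37

Total N = 31+25+18+30 = 104, so the proportions are 0.2981, 0.2404, 0.1731, 0.2885 (working shown to 4 dp, full precision carried).
Each pᵢ ln pᵢ term: 0.2981×(-1.2104)=-0.3608, 0.2404×(-1.4255)=-0.3427, 0.1731×(-1.7540)=-0.3036, 0.2885×(-1.2432)=-0.3586.
Sum = -1.3657, so H' = 1.37.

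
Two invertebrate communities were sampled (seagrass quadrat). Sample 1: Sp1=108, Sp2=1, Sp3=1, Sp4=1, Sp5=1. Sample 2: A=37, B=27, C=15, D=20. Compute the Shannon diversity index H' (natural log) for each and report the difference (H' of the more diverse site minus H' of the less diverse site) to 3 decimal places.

1.128

Sample 1: N=112, proportions 0.96429, 0.00893, 0.00893, 0.00893, 0.00893, giving H' = 0.20359 (working shown to 5 dp, full precision carried).
Sample 2: N=99, proportions 0.37374, 0.27273, 0.15152, 0.20202, giving H' = 1.33121.
Difference = |0.20359 − 1.33121| = 1.12762, i.e. 1.128 to 3 decimal places.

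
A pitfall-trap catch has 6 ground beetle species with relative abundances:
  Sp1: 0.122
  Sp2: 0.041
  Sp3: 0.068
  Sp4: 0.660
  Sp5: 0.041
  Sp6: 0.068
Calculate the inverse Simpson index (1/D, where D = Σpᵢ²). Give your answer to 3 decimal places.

D = 0.122² + 0.041² + 0.068² + 0.66² + 0.041² + 0.068² = 0.014884 + 0.001681 + 0.004624 + 0.435600 + 0.001681 + 0.004624 = 0.463094 (working shown to 6 dp, full precision carried).
So 1/D = 2.15939, i.e. 2.159 to 3 decimal places.

2.159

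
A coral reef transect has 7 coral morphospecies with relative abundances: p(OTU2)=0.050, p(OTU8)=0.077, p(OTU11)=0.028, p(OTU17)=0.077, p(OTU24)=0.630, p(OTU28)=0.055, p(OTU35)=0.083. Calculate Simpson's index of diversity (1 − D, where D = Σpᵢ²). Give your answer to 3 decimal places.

D = 0.05² + 0.077² + 0.028² + 0.077² + 0.63² + 0.055² + 0.083² = 0.00250 + 0.00593 + 0.00078 + 0.00593 + 0.39690 + 0.00302 + 0.00689 = 0.42196 (working shown to 5 dp, full precision carried).
So 1 − D = 0.57804, i.e. 0.578 to 3 decimal places.

0.578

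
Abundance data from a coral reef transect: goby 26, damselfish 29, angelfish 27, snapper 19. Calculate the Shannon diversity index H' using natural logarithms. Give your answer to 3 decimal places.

1.375

Total N = 26+29+27+19 = 101, so the proportions are 0.25743, 0.28713, 0.26733, 0.18812 (working shown to 5 dp, full precision carried).
Each pᵢ ln pᵢ term: 0.25743×(-1.35702)=-0.34933, 0.28713×(-1.24782)=-0.35829, 0.26733×(-1.31928)=-0.35268, 0.18812×(-1.67068)=-0.31429.
Sum = -1.37459, so H' = 1.375.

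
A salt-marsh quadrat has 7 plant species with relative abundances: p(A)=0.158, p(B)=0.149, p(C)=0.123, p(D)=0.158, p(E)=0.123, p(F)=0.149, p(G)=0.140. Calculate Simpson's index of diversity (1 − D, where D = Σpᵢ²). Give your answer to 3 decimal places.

0.856

D = 0.158² + 0.149² + 0.123² + 0.158² + 0.123² + 0.149² + 0.14² = 0.02496 + 0.02220 + 0.01513 + 0.02496 + 0.01513 + 0.02220 + 0.01960 = 0.14419 (working shown to 5 dp, full precision carried).
So 1 − D = 0.85581, i.e. 0.856 to 3 decimal places.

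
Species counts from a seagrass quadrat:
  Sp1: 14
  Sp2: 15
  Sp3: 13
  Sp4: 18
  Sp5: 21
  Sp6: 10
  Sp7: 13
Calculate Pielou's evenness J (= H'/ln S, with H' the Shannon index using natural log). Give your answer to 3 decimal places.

0.987

Total N = 14+15+13+18+21+10+13 = 104, so the proportions are 0.13462, 0.14423, 0.125, 0.17308, 0.20192, 0.09615, 0.125 (working shown to 5 dp, full precision carried).
H' = −Σ pᵢ ln pᵢ = −((-0.26995) + (-0.27928) + (-0.25993) + (-0.30358) + (-0.32305) + (-0.22517) + (-0.25993)) = 1.92089.
With S = 7 species, ln S = 1.94591, so J = 1.92089/1.94591 = 0.98714, i.e. 0.987 to 3 decimal places.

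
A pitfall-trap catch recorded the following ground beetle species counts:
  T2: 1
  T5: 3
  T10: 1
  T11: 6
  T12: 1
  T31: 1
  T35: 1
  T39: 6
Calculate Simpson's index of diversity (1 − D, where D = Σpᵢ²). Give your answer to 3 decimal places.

Total N = 1+3+1+6+1+1+1+6 = 20, so the proportions are 0.05, 0.15, 0.05, 0.3, 0.05, 0.05, 0.05, 0.3 (working shown to 5 dp, full precision carried).
D = 0.05² + 0.15² + 0.05² + 0.3² + 0.05² + 0.05² + 0.05² + 0.3² = 0.00250 + 0.02250 + 0.00250 + 0.09000 + 0.00250 + 0.00250 + 0.00250 + 0.09000 = 0.21500.
So 1 − D = 0.78500, i.e. 0.785 to 3 decimal places.

0.785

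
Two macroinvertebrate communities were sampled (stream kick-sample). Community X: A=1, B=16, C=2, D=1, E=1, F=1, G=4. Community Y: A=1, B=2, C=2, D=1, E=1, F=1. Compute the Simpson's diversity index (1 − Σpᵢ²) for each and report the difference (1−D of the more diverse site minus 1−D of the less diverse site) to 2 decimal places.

0.23

Community X: N=26, proportions 0.0385, 0.6154, 0.0769, 0.0385, 0.0385, 0.0385, 0.1538, giving 1−D = 0.5858 (working shown to 4 dp, full precision carried).
Community Y: N=8, proportions 0.125, 0.25, 0.25, 0.125, 0.125, 0.125, giving 1−D = 0.8125.
Difference = |0.5858 − 0.8125| = 0.2267, i.e. 0.23 to 2 decimal places.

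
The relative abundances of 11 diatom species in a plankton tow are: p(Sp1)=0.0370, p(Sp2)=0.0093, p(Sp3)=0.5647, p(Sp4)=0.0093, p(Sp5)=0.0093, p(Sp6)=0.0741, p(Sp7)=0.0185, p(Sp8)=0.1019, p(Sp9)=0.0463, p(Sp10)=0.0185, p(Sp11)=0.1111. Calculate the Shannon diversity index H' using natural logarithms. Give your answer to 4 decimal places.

1.5348

Each pᵢ ln pᵢ term (working shown to 6 dp, full precision carried): 0.037×(-3.296837)=-0.121983, 0.0093×(-4.677741)=-0.043503, 0.5647×(-0.571461)=-0.322704, 0.0093×(-4.677741)=-0.043503, 0.0093×(-4.677741)=-0.043503, 0.0741×(-2.602340)=-0.192833, 0.0185×(-3.989985)=-0.073815, 0.1019×(-2.283763)=-0.232715, 0.0463×(-3.072613)=-0.142262, 0.0185×(-3.989985)=-0.073815, 0.1111×(-2.197325)=-0.244123.
Sum = -1.534759, so H' = 1.5348.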